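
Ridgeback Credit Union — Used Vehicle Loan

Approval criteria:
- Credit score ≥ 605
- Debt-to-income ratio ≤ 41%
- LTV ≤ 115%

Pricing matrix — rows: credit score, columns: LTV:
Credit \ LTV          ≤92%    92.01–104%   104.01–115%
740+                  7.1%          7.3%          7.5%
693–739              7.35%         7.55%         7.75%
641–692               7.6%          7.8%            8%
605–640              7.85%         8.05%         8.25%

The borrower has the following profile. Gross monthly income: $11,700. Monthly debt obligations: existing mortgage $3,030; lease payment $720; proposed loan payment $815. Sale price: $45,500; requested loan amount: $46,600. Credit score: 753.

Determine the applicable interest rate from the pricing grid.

7.3%

Credit score 753 ≥ 605; Total monthly debts = (3,030 + 720 + 815) = 4,565. Debt-to-income = 4,565/11,700 = 39% — meets 41% limit
LTV = 46,600/45,500 = 102.4% ≤ 115%
Score 753 is in the 740+ band; LTV 102.4% is in the 92.01–104% band → 7.3%.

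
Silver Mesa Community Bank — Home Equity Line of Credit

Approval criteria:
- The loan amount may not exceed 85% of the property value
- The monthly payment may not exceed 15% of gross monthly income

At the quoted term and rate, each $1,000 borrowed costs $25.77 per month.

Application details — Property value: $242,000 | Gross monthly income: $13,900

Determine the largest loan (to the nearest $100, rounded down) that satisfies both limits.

$80,900

Payment cap: 15% × $13,900 = $2,085/month.
At $25.77 per $1,000, that supports 2,085/25.77 × 1,000 ≈ $80,908 → $80,900.
LTV cap: 85% × $242,000 = $205,700 → $205,700.
Binding constraint: payment-to-income.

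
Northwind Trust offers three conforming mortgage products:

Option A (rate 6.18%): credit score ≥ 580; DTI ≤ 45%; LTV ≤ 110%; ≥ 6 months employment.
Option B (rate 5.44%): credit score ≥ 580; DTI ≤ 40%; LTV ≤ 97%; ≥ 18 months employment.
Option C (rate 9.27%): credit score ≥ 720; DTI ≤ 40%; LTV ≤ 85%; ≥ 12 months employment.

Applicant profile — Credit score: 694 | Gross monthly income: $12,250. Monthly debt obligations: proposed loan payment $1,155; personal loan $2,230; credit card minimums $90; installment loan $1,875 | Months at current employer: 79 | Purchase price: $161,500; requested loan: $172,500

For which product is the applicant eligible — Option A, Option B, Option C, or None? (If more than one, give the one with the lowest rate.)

Total debts = (1,155 + 2,230 + 90 + 1,875) = 5,350; DTI = 5,350/12,250 = 43.7%.
LTV = 172,500/161,500 = 106.8%.
Option A: score 694 ≥ 580; DTI 43.7% ≤ 45%; LTV 106.8% ≤ 110%; employment 79 ≥ 6 mo → qualifies.
Option B: score 694 ≥ 580; DTI 43.7% > 40%; LTV 106.8% > 97%; employment 79 ≥ 18 mo → does not qualify.
Option C: score 694 < 720; DTI 43.7% > 40%; LTV 106.8% > 85%; employment 79 ≥ 12 mo → does not qualify.

Option A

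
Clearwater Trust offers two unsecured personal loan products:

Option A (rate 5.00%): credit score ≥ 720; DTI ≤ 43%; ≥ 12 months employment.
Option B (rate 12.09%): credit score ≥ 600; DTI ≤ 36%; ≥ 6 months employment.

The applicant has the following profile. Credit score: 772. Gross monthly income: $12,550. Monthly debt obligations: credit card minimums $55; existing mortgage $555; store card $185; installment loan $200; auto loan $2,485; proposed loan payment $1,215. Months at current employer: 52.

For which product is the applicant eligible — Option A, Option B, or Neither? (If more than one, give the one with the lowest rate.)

Total debts = (55 + 555 + 185 + 200 + 2,485 + 1,215) = 4,695; DTI = 4,695/12,550 = 37.4%.
Option A: score 772 ≥ 720; DTI 37.4% ≤ 43%; employment 52 ≥ 12 mo → qualifies.
Option B: score 772 ≥ 600; DTI 37.4% > 36%; employment 52 ≥ 6 mo → does not qualify.

Option A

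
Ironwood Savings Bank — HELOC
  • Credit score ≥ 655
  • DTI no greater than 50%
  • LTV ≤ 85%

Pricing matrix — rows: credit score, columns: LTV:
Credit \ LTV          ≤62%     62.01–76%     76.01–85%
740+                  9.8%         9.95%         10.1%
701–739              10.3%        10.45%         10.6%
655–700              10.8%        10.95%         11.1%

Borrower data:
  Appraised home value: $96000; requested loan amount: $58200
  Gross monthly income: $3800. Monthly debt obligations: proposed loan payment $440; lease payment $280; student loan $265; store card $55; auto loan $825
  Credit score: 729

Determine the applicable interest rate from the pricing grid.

Credit score 729 ≥ 655; Total monthly debts = (440 + 280 + 265 + 55 + 825) = 1,865. DTI = 1,865/3,800 = 49.1% ≤ 50%
LTV = 58,200/96,000 = 60.6% ≤ 85%
Credit 729 → row 701–739; LTV 60.6% → column ≤62%. Grid cell → 10.3%.

10.3%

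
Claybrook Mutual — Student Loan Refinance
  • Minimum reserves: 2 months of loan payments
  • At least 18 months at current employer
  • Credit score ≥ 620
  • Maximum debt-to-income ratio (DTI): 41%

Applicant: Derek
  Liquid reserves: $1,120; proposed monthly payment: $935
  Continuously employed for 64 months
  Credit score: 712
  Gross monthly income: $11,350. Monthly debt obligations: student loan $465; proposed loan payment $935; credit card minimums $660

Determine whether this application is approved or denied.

Denied

Reserves: 1,120 ÷ 935 = 1.2 months (below 2-month minimum)
Employment 64 ≥ 18 months
Credit score 712 ≥ 620 (meets)
Total monthly debts = (465 + 935 + 660) = 2,060. Debt-to-income = 2,060/11,350 = 18.1% — meets 41% limit
Fails on reserves.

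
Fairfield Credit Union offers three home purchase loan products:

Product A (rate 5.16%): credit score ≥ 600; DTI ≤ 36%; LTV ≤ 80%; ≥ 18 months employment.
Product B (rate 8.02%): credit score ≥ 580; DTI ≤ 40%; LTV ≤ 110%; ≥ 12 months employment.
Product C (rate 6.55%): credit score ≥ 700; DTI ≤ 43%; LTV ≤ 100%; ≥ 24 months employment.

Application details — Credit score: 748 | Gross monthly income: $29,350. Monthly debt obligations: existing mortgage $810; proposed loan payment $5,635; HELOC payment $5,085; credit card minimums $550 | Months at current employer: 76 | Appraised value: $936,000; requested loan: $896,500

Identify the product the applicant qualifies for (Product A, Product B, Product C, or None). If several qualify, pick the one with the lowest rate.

Product C

Total debts = (810 + 5,635 + 5,085 + 550) = 12,080; DTI = 12,080/29,350 = 41.2%.
LTV = 896,500/936,000 = 95.8%.
Product A: score 748 ≥ 600; DTI 41.2% > 36%; LTV 95.8% > 80%; employment 76 ≥ 18 mo → does not qualify.
Product B: score 748 ≥ 580; DTI 41.2% > 40%; LTV 95.8% ≤ 110%; employment 76 ≥ 12 mo → does not qualify.
Product C: score 748 ≥ 700; DTI 41.2% ≤ 43%; LTV 95.8% ≤ 100%; employment 76 ≥ 24 mo → qualifies.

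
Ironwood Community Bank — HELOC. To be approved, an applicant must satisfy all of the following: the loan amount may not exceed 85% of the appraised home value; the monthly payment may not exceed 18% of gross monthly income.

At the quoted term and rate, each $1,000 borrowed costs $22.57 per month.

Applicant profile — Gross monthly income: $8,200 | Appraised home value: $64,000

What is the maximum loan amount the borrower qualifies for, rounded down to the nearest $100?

$54,400

Payment cap: 18% × $8,200 = $1,476/month.
At $22.57 per $1,000, that supports 1,476/22.57 × 1,000 ≈ $65,396 → $65,300.
LTV cap: 85% × $64,000 = $54,400 → $54,400.
Binding constraint: loan-to-value.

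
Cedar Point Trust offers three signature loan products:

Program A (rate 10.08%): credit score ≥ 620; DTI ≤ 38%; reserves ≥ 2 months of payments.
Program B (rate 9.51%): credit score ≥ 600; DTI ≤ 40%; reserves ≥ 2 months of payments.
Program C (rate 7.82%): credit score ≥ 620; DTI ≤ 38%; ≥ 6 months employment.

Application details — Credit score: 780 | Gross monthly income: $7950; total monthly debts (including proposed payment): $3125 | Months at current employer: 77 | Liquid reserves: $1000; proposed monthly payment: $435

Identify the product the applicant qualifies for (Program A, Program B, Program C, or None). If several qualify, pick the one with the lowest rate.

DTI = 3,125/7,950 = 39.3%.
Reserves = 1,000/435 = 2.3 months.
Program A: score 780 ≥ 620; DTI 39.3% > 38%; reserves 2.3 ≥ 2 mo → does not qualify.
Program B: score 780 ≥ 600; DTI 39.3% ≤ 40%; reserves 2.3 ≥ 2 mo → qualifies.
Program C: score 780 ≥ 620; DTI 39.3% > 38%; employment 77 ≥ 6 mo → does not qualify.

Program B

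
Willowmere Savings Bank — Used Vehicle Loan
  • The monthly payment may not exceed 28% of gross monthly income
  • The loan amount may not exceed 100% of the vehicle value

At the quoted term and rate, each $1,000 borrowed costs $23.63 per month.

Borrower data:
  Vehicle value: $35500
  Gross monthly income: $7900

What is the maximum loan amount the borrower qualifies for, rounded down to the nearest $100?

Payment cap: 28% × $7,900 = $2,212/month.
At $23.63 per $1,000, that supports 2,212/23.63 × 1,000 ≈ $93,609 → $93,600.
LTV cap: 100% × $35,500 = $35,500 → $35,500.
Binding constraint: loan-to-value.

$35,500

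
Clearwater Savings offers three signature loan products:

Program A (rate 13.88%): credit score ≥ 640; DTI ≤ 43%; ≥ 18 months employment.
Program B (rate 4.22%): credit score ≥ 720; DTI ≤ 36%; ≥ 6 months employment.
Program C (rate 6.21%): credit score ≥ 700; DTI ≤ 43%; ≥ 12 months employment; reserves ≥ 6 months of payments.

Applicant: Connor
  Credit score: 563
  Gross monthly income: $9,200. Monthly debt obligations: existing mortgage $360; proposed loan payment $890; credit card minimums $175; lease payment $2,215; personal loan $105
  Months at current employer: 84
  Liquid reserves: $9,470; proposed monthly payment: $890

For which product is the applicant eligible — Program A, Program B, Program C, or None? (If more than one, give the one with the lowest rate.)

None

Total debts = (360 + 890 + 175 + 2,215 + 105) = 3,745; DTI = 3,745/9,200 = 40.7%.
Reserves = 9,470/890 = 10.6 months.
Program A: score 563 < 640; DTI 40.7% ≤ 43%; employment 84 ≥ 18 mo → does not qualify.
Program B: score 563 < 720; DTI 40.7% > 36%; employment 84 ≥ 6 mo → does not qualify.
Program C: score 563 < 700; DTI 40.7% ≤ 43%; employment 84 ≥ 12 mo; reserves 10.6 ≥ 6 mo → does not qualify.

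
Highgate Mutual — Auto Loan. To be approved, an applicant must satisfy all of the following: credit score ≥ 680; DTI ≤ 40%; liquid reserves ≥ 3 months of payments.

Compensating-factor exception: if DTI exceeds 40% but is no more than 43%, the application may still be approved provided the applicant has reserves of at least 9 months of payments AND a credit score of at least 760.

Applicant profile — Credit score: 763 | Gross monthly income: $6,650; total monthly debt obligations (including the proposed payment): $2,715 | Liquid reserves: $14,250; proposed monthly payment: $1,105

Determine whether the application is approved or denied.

Credit score 763 ≥ 680 (meets base)
DTI: 2,715 ÷ 6,650 = 40.8%, over the 40% base limit.
Reserves: 14,250 ÷ 1,105 = 12.9 months (meets 3-month minimum)
40.8% falls in the override range (40%–43%), so the compensating-factor test applies.
Reserves 12.9 ≥ 9 months; credit score 763 ≥ 760.
Both compensating conditions met → exception applies.

Approved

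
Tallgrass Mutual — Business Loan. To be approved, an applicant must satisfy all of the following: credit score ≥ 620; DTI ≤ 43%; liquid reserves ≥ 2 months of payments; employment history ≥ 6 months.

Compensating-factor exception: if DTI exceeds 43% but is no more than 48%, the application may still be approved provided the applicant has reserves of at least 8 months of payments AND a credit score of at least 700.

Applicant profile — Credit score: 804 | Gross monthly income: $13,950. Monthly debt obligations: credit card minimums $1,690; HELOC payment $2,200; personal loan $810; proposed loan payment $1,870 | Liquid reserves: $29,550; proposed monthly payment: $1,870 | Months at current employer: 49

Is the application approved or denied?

Credit score 804 ≥ 620 (meets base)
Total debts = (1,690 + 2,200 + 810 + 1,870) = 6,570. DTI = 6,570/13,950 = 47.1% > 43% — standard DTI limit exceeded.
Liquid reserves cover 29,550/1,870 = 15.8 months — ≥ 2 required
Employment 49 ≥ 6 months
DTI 47.1% is within the 43%–48% exception band; checking compensating factors.
Reserves 15.8 ≥ 8 months; credit score 804 ≥ 700.
Both override conditions satisfied; DTI exception granted.

Approved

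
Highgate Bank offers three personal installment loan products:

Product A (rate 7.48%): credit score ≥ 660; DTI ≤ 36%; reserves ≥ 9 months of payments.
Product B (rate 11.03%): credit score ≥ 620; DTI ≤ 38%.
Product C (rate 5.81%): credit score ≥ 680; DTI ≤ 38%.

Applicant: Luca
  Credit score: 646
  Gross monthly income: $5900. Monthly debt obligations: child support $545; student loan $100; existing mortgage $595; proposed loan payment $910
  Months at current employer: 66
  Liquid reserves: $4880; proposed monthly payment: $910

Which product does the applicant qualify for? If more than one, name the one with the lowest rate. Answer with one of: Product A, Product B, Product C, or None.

Total debts = (545 + 100 + 595 + 910) = 2,150; DTI = 2,150/5,900 = 36.4%.
Reserves = 4,880/910 = 5.4 months.
Product A: score 646 < 660; DTI 36.4% > 36%; reserves 5.4 < 9 mo → does not qualify.
Product B: score 646 ≥ 620; DTI 36.4% ≤ 38% → qualifies.
Product C: score 646 < 680; DTI 36.4% ≤ 38% → does not qualify.

Product B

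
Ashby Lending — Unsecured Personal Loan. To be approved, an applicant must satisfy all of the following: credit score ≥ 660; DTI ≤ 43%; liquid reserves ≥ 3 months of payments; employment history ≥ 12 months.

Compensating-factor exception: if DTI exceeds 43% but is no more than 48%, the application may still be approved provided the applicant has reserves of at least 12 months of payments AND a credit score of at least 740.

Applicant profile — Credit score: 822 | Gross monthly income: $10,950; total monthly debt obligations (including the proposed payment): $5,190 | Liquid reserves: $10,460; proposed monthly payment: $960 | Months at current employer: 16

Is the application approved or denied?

Denied

Credit score 822 ≥ 660 (meets base)
DTI = 5,190/10,950 = 47.4% > 43% — standard DTI limit exceeded.
Reserves: 10,460 ÷ 960 = 10.9 months (meets 3-month minimum)
Employment 16 ≥ 12 months
47.4% falls in the override range (43%–48%), so the compensating-factor test applies.
Override check — reserves: 10.9 mo (short of 12); score: 822 (ok).
Override conditions not both satisfied; exception does not apply.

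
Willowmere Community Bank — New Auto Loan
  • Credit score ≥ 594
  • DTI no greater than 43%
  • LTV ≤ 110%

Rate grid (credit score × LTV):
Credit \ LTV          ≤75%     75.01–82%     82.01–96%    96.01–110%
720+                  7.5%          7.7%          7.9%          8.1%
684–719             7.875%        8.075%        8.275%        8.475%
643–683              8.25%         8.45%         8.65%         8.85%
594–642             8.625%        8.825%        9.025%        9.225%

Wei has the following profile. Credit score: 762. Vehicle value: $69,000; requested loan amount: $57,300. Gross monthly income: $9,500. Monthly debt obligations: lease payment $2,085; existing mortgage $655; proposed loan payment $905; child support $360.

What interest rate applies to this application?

7.9%

Credit score 762 ≥ 594; Total monthly debts = (2,085 + 655 + 905 + 360) = 4,005. DTI: 4,005 ÷ 9,500 = 42.2%, within the 43% cap
LTV: 57,300 ÷ 69,000 = 83%, within 110% cap
Score 762 is in the 720+ band; LTV 83% is in the 82.01–96% band → 7.9%.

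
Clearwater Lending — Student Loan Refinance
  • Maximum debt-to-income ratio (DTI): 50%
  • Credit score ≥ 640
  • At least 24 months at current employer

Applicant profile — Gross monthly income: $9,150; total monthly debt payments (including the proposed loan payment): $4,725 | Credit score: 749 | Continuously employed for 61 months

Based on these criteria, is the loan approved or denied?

Denied

DTI = 4,725/9,150 = 51.6% > 50%
Credit score 749 ≥ 640 (meets)
Employment 61 ≥ 24 months
Fails on DTI.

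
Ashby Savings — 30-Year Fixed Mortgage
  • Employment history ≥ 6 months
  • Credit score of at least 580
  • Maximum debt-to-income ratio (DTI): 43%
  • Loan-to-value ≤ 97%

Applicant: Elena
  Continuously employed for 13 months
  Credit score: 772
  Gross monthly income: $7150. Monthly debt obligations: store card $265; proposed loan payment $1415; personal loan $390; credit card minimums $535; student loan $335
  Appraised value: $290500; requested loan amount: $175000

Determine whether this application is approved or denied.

Approved

Employment 13 ≥ 6 months
Credit score 772 ≥ 580 (meets)
Total monthly debts = (265 + 1,415 + 390 + 535 + 335) = 2,940. DTI = 2,940/7,150 = 41.1% ≤ 43%
LTV: 175,000 ÷ 290,500 = 60.2%, within 97% cap
All criteria satisfied.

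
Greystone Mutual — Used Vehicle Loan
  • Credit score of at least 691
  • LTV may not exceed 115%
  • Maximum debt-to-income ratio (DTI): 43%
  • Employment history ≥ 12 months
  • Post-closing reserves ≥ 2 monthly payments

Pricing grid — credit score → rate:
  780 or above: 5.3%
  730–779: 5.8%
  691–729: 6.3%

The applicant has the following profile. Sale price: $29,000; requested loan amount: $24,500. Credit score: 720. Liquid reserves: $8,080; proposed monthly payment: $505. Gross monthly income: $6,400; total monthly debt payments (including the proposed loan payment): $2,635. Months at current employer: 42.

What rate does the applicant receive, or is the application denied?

Credit score 720 ≥ 691 (meets minimum)
Employment 42 ≥ 12 months
LTV: 24,500 ÷ 29,000 = 84.5%, within 115% cap
Reserves = 8,080/505 = 16.0 months ≥ 2
Debt-to-income = 2,635/6,400 = 41.2% — meets 43% limit
All requirements met. Score 720 falls in the 691–729 tier → 6.3%.

Approved at 6.3%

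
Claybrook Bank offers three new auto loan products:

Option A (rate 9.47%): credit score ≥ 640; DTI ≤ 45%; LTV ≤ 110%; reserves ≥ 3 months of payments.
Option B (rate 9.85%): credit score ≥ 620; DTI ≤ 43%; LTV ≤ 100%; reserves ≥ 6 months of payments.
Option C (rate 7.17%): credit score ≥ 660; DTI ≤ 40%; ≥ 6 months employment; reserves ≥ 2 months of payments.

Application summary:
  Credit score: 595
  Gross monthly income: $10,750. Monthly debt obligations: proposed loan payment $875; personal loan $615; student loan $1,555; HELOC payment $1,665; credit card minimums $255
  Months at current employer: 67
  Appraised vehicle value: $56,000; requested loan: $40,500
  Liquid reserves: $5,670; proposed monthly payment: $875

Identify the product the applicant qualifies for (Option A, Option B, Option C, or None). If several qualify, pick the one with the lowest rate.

Total debts = (875 + 615 + 1,555 + 1,665 + 255) = 4,965; DTI = 4,965/10,750 = 46.2%.
LTV = 40,500/56,000 = 72.3%.
Reserves = 5,670/875 = 6.5 months.
Option A: score 595 < 640; DTI 46.2% > 45%; LTV 72.3% ≤ 110%; reserves 6.5 ≥ 3 mo → does not qualify.
Option B: score 595 < 620; DTI 46.2% > 43%; LTV 72.3% ≤ 100%; reserves 6.5 ≥ 6 mo → does not qualify.
Option C: score 595 < 660; DTI 46.2% > 40%; employment 67 ≥ 6 mo; reserves 6.5 ≥ 2 mo → does not qualify.

None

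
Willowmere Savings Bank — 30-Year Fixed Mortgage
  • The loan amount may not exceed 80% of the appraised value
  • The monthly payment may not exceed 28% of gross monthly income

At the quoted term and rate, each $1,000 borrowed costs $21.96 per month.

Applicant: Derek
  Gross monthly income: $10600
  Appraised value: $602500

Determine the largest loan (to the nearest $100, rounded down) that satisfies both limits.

Payment cap: 28% × $10,600 = $2,968/month.
At $21.96 per $1,000, that supports 2,968/21.96 × 1,000 ≈ $135,154 → $135,100.
LTV cap: 80% × $602,500 = $482,000 → $482,000.
Binding constraint: payment-to-income.

$135,100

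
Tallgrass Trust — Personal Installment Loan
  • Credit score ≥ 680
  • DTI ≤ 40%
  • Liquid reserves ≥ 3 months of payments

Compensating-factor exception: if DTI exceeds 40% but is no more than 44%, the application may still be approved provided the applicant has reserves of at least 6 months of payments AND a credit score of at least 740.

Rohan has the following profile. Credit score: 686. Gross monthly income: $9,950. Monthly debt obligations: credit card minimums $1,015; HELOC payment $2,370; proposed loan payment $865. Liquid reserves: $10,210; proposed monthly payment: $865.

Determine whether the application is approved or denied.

Credit score 686 ≥ 680 (meets base)
Total debts = (1,015 + 2,370 + 865) = 4,250. DTI = 4,250/9,950 = 42.7% > 40% — standard DTI limit exceeded.
Liquid reserves cover 10,210/865 = 11.8 months — ≥ 3 required
DTI 42.7% is within the 40%–44% exception band; checking compensating factors.
Override check — reserves: 11.8 mo (ok); score: 686 (below 740).
Override conditions not both satisfied; exception does not apply.

Denied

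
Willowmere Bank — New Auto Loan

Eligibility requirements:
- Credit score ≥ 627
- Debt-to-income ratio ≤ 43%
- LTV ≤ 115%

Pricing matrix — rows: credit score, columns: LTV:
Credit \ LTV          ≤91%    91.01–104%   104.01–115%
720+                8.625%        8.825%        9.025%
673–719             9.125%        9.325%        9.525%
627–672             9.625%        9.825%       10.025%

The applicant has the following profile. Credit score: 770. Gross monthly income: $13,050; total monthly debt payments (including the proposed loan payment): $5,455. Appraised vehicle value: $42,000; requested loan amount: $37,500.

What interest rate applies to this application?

Credit score 770 ≥ 627; Debt-to-income = 5,455/13,050 = 41.8% — meets 43% limit
LTV = 37,500/42,000 = 89.3% ≤ 115%
Score 770 is in the 720+ band; LTV 89.3% is in the ≤91% band → 8.625%.

8.625%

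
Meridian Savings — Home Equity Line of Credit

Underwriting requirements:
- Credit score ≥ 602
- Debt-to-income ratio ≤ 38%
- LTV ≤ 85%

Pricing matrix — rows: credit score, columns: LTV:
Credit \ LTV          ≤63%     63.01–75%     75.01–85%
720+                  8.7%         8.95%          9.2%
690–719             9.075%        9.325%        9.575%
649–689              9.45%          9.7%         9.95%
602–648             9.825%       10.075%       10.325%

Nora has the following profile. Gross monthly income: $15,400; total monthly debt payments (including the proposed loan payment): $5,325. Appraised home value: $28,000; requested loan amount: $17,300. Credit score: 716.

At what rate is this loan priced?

Credit score 716 ≥ 602; DTI = 5,325/15,400 = 34.6% ≤ 38%
Loan-to-value = 17,300/28,000 = 61.8% — pass (85% max)
Credit 716 → row 690–719; LTV 61.8% → column ≤63%. Grid cell → 9.075%.

9.075%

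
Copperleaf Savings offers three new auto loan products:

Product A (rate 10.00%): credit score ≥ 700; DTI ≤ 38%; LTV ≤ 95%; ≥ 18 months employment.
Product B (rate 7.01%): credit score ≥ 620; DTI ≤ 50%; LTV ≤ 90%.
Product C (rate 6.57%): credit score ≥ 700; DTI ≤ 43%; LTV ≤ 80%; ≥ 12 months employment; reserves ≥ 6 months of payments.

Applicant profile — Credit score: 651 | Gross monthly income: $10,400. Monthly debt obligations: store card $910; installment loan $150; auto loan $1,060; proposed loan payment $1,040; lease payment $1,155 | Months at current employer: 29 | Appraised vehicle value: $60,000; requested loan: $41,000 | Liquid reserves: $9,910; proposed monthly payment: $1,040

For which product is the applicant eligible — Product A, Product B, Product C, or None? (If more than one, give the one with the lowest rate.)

Product B

Total debts = (910 + 150 + 1,060 + 1,040 + 1,155) = 4,315; DTI = 4,315/10,400 = 41.5%.
LTV = 41,000/60,000 = 68.3%.
Reserves = 9,910/1,040 = 9.5 months.
Product A: score 651 < 700; DTI 41.5% > 38%; LTV 68.3% ≤ 95%; employment 29 ≥ 18 mo → does not qualify.
Product B: score 651 ≥ 620; DTI 41.5% ≤ 50%; LTV 68.3% ≤ 90% → qualifies.
Product C: score 651 < 700; DTI 41.5% ≤ 43%; LTV 68.3% ≤ 80%; employment 29 ≥ 12 mo; reserves 9.5 ≥ 6 mo → does not qualify.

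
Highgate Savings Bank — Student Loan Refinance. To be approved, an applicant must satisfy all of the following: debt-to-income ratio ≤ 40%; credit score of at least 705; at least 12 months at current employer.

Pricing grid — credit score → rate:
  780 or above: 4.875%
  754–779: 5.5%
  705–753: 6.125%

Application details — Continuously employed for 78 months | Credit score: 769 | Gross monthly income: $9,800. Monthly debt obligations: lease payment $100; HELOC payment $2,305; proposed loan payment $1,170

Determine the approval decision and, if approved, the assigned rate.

Credit score 769 ≥ 705 (meets minimum)
Employment 78 ≥ 12 months
Total monthly debts = (100 + 2,305 + 1,170) = 3,575. Debt-to-income = 3,575/9,800 = 36.5% — meets 40% limit
All requirements met. Score 769 falls in the 754–779 tier → 5.5%.

Approved at 5.5%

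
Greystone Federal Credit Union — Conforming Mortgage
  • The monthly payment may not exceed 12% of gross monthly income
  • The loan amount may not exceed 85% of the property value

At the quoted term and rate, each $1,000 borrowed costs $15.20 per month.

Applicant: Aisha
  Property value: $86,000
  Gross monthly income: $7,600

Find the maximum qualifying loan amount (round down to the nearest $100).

$60,000

Payment cap: 12% × $7,600 = $912/month.
At $15.20 per $1,000, that supports 912/15.20 × 1,000 ≈ $60,000 → $60,000.
LTV cap: 85% × $86,000 = $73,100 → $73,100.
Binding constraint: payment-to-income.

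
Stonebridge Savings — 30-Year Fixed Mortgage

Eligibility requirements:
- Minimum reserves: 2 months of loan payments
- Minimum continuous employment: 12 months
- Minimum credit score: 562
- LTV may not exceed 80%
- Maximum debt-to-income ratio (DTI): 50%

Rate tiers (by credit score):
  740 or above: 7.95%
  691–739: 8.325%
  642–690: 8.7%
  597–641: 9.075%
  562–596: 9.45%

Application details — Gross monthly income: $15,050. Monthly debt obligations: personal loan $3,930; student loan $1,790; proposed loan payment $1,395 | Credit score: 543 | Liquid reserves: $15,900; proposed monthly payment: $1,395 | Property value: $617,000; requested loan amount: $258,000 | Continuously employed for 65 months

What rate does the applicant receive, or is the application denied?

Credit score 543 < 562 (below minimum)
Total monthly debts = (3,930 + 1,790 + 1,395) = 7,115. DTI: 7,115 ÷ 15,050 = 47.3%, within the 50% cap
Employment 65 ≥ 12 months
LTV = 258,000/617,000 = 41.8% ≤ 80%
Reserves: 15,900 ÷ 1,395 = 11.4 months (meets 2-month minimum)
Not all requirements met → denied.

Denied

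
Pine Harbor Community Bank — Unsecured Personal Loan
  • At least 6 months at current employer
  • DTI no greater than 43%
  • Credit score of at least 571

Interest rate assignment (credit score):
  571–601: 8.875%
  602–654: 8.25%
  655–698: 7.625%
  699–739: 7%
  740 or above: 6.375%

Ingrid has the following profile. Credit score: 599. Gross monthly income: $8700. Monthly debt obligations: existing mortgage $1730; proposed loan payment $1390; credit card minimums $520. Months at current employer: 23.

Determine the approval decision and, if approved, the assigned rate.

Approved at 8.875%

Credit score 599 ≥ 571 (meets minimum)
Employment 23 ≥ 6 months
Total monthly debts = (1,730 + 1,390 + 520) = 3,640. Debt-to-income = 3,640/8,700 = 41.8% — meets 43% limit
All requirements met. Score 599 falls in the 571–601 tier → 8.875%.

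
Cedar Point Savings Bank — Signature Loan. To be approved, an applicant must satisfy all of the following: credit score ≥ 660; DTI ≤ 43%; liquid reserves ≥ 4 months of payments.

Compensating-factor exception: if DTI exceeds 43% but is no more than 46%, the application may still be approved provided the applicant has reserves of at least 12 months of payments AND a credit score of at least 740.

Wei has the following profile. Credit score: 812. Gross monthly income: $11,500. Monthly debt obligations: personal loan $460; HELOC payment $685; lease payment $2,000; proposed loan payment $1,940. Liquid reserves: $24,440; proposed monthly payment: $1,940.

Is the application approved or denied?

Approved

Credit score 812 ≥ 660 (meets base)
Total debts = (460 + 685 + 2,000 + 1,940) = 5,085. DTI: 5,085 ÷ 11,500 = 44.2%, over the 43% base limit.
Liquid reserves cover 24,440/1,940 = 12.6 months — ≥ 4 required
44.2% falls in the override range (43%–46%), so the compensating-factor test applies.
Override check — reserves: 12.6 mo (ok); score: 812 (ok).
Both compensating conditions met → exception applies.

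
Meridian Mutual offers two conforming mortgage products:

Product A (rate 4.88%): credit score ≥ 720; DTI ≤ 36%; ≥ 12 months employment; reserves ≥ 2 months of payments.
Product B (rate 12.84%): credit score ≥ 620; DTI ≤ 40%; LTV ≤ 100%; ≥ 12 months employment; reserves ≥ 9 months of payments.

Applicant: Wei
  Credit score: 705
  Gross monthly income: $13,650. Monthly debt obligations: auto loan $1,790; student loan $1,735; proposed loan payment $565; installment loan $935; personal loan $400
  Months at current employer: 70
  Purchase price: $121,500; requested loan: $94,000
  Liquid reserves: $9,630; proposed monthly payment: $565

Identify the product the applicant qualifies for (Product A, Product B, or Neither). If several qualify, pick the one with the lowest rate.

Product B

Total debts = (1,790 + 1,735 + 565 + 935 + 400) = 5,425; DTI = 5,425/13,650 = 39.7%.
LTV = 94,000/121,500 = 77.4%.
Reserves = 9,630/565 = 17.0 months.
Product A: score 705 < 720; DTI 39.7% > 36%; employment 70 ≥ 12 mo; reserves 17.0 ≥ 2 mo → does not qualify.
Product B: score 705 ≥ 620; DTI 39.7% ≤ 40%; LTV 77.4% ≤ 100%; employment 70 ≥ 12 mo; reserves 17.0 ≥ 9 mo → qualifies.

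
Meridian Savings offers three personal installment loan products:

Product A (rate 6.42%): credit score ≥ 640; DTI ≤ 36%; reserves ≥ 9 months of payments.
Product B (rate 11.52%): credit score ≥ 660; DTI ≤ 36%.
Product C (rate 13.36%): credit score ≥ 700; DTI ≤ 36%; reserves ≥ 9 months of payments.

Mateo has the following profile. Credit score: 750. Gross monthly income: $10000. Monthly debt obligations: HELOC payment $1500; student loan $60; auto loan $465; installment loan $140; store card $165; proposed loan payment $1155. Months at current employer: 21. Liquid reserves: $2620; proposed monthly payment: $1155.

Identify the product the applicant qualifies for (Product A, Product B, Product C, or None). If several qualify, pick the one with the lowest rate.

Product B

Total debts = (1,500 + 60 + 465 + 140 + 165 + 1,155) = 3,485; DTI = 3,485/10,000 = 34.9%.
Reserves = 2,620/1,155 = 2.3 months.
Product A: score 750 ≥ 640; DTI 34.9% ≤ 36%; reserves 2.3 < 9 mo → does not qualify.
Product B: score 750 ≥ 660; DTI 34.9% ≤ 36% → qualifies.
Product C: score 750 ≥ 700; DTI 34.9% ≤ 36%; reserves 2.3 < 9 mo → does not qualify.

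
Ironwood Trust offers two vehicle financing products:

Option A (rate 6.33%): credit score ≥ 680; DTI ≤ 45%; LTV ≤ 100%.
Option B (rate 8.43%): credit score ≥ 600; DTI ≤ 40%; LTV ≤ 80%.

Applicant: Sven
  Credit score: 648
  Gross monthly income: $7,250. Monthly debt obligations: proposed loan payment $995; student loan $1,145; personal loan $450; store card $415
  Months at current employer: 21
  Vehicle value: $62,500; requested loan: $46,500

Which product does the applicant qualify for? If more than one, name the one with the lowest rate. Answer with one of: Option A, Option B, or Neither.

Neither

Total debts = (995 + 1,145 + 450 + 415) = 3,005; DTI = 3,005/7,250 = 41.4%.
LTV = 46,500/62,500 = 74.4%.
Option A: score 648 < 680; DTI 41.4% ≤ 45%; LTV 74.4% ≤ 100% → does not qualify.
Option B: score 648 ≥ 600; DTI 41.4% > 40%; LTV 74.4% ≤ 80% → does not qualify.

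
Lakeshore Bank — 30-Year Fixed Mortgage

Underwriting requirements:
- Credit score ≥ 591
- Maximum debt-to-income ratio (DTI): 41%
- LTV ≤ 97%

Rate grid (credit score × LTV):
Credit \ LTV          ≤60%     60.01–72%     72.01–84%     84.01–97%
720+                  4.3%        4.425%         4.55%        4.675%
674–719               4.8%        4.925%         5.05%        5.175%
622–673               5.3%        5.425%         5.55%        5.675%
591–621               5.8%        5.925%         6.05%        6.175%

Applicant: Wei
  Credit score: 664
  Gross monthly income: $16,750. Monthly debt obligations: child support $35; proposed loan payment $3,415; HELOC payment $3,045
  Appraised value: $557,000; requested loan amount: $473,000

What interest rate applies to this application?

Credit score 664 ≥ 591; Total monthly debts = (35 + 3,415 + 3,045) = 6,495. DTI = 6,495/16,750 = 38.8% ≤ 41%
Loan-to-value = 473,000/557,000 = 84.9% — pass (97% max)
Credit 664 → row 622–673; LTV 84.9% → column 84.01–97%. Grid cell → 5.675%.

5.675%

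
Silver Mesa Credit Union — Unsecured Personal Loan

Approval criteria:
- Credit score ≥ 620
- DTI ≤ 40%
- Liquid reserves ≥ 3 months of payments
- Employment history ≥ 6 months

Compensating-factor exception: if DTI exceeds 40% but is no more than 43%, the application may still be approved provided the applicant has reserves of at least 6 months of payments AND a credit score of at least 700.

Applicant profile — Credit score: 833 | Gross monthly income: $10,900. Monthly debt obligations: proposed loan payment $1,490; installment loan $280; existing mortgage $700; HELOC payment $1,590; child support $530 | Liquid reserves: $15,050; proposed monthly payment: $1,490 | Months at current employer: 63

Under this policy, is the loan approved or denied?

Approved

Credit score 833 ≥ 620 (meets base)
Total debts = (1,490 + 280 + 700 + 1,590 + 530) = 4,590. DTI: 4,590 ÷ 10,900 = 42.1%, over the 40% base limit.
Reserves: 15,050 ÷ 1,490 = 10.1 months (meets 3-month minimum)
Employment 63 ≥ 6 months
DTI 42.1% is within the 40%–43% exception band; checking compensating factors.
Override check — reserves: 10.1 mo (ok); score: 833 (ok).
Both override conditions satisfied; DTI exception granted.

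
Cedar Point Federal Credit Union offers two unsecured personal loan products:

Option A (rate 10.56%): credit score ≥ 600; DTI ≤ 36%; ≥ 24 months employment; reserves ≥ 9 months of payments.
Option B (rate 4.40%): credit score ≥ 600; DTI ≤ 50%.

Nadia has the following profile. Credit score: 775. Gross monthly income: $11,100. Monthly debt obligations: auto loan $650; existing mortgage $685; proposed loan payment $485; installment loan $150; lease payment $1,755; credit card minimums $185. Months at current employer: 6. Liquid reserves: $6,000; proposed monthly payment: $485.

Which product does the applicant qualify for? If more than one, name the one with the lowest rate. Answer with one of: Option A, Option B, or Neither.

Option B

Total debts = (650 + 685 + 485 + 150 + 1,755 + 185) = 3,910; DTI = 3,910/11,100 = 35.2%.
Reserves = 6,000/485 = 12.4 months.
Option A: score 775 ≥ 600; DTI 35.2% ≤ 36%; employment 6 < 24 mo; reserves 12.4 ≥ 9 mo → does not qualify.
Option B: score 775 ≥ 600; DTI 35.2% ≤ 50% → qualifies.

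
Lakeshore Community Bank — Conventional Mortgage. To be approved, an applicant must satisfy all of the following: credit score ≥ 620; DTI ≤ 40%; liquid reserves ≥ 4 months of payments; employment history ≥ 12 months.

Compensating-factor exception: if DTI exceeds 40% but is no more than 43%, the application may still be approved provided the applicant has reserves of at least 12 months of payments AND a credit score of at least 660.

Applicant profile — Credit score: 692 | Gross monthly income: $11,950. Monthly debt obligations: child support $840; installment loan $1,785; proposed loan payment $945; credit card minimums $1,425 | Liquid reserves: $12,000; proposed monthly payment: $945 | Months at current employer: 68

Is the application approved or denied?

Credit score 692 ≥ 620 (meets base)
Total debts = (840 + 1,785 + 945 + 1,425) = 4,995. DTI: 4,995 ÷ 11,950 = 41.8%, over the 40% base limit.
Liquid reserves cover 12,000/945 = 12.7 months — ≥ 4 required
Employment 68 ≥ 12 months
DTI 41.8% is within the 40%–43% exception band; checking compensating factors.
Reserves 12.7 ≥ 12 months; credit score 692 ≥ 660.
Both compensating conditions met → exception applies.

Approved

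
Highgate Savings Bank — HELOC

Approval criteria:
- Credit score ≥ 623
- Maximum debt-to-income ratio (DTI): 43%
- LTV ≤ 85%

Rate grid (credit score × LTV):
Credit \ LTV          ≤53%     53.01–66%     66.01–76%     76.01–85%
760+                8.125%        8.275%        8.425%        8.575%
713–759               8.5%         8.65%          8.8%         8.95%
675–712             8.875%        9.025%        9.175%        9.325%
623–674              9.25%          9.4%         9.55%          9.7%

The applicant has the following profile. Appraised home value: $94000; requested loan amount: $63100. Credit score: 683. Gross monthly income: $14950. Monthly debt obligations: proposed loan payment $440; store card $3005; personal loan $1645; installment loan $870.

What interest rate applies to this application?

9.175%

Credit score 683 ≥ 623; Total monthly debts = (440 + 3,005 + 1,645 + 870) = 5,960. DTI = 5,960/14,950 = 39.9% ≤ 43%
LTV: 63,100 ÷ 94,000 = 67.1%, within 85% cap
Row: 683 falls in 675–712. Column: 67.1% falls in 66.01–76%. Rate = 9.175%.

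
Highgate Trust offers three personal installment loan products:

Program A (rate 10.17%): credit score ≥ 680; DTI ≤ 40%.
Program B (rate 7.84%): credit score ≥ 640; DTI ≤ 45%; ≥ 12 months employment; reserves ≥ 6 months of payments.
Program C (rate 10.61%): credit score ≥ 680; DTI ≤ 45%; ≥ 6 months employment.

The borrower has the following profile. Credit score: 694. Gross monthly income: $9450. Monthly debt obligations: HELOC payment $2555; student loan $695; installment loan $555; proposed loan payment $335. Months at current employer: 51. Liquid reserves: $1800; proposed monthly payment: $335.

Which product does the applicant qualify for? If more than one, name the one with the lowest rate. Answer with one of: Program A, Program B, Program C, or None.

Program C

Total debts = (2,555 + 695 + 555 + 335) = 4,140; DTI = 4,140/9,450 = 43.8%.
Reserves = 1,800/335 = 5.4 months.
Program A: score 694 ≥ 680; DTI 43.8% > 40% → does not qualify.
Program B: score 694 ≥ 640; DTI 43.8% ≤ 45%; employment 51 ≥ 12 mo; reserves 5.4 < 6 mo → does not qualify.
Program C: score 694 ≥ 680; DTI 43.8% ≤ 45%; employment 51 ≥ 6 mo → qualifies.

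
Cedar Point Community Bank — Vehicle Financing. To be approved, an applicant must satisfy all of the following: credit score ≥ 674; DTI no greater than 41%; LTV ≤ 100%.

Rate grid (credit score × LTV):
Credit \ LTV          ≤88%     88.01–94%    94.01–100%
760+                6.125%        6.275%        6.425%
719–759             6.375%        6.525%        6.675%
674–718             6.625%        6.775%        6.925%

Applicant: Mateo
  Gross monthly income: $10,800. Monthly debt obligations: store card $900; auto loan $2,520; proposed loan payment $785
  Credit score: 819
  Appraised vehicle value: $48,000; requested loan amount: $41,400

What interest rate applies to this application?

6.125%

Credit score 819 ≥ 674; Total monthly debts = (900 + 2,520 + 785) = 4,205. DTI = 4,205/10,800 = 38.9% ≤ 41%
LTV: 41,400 ÷ 48,000 = 86.2%, within 100% cap
Row: 819 falls in 760+. Column: 86.2% falls in ≤88%. Rate = 6.125%.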